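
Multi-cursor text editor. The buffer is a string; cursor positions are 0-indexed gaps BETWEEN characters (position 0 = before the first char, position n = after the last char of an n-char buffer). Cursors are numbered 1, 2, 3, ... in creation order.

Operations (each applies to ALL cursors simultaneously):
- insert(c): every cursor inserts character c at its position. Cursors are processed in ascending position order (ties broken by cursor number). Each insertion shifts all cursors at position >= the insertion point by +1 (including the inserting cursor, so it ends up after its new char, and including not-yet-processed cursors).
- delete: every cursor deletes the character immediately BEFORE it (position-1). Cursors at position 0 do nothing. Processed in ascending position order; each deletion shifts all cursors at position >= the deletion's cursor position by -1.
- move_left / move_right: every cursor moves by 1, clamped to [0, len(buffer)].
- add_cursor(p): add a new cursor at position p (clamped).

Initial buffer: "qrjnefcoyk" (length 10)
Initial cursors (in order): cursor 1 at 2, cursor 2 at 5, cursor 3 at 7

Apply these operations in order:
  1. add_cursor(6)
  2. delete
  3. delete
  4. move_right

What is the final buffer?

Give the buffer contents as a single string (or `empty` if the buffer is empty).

After op 1 (add_cursor(6)): buffer="qrjnefcoyk" (len 10), cursors c1@2 c2@5 c4@6 c3@7, authorship ..........
After op 2 (delete): buffer="qjnoyk" (len 6), cursors c1@1 c2@3 c3@3 c4@3, authorship ......
After op 3 (delete): buffer="oyk" (len 3), cursors c1@0 c2@0 c3@0 c4@0, authorship ...
After op 4 (move_right): buffer="oyk" (len 3), cursors c1@1 c2@1 c3@1 c4@1, authorship ...

Answer: oyk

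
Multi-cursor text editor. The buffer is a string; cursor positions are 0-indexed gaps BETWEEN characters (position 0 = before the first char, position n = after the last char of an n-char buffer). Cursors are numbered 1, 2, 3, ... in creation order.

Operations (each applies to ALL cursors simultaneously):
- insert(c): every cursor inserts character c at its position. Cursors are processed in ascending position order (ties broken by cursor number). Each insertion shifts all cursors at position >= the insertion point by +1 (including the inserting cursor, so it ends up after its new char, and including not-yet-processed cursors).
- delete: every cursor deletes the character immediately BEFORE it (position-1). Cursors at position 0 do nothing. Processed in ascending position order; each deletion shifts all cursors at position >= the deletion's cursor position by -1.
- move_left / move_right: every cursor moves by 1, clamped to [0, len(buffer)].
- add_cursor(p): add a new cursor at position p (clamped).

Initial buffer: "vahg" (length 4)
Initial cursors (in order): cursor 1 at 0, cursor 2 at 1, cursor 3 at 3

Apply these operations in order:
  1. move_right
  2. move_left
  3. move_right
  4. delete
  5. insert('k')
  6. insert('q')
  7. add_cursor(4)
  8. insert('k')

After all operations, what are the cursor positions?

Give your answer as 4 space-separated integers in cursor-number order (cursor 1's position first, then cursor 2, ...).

After op 1 (move_right): buffer="vahg" (len 4), cursors c1@1 c2@2 c3@4, authorship ....
After op 2 (move_left): buffer="vahg" (len 4), cursors c1@0 c2@1 c3@3, authorship ....
After op 3 (move_right): buffer="vahg" (len 4), cursors c1@1 c2@2 c3@4, authorship ....
After op 4 (delete): buffer="h" (len 1), cursors c1@0 c2@0 c3@1, authorship .
After op 5 (insert('k')): buffer="kkhk" (len 4), cursors c1@2 c2@2 c3@4, authorship 12.3
After op 6 (insert('q')): buffer="kkqqhkq" (len 7), cursors c1@4 c2@4 c3@7, authorship 1212.33
After op 7 (add_cursor(4)): buffer="kkqqhkq" (len 7), cursors c1@4 c2@4 c4@4 c3@7, authorship 1212.33
After op 8 (insert('k')): buffer="kkqqkkkhkqk" (len 11), cursors c1@7 c2@7 c4@7 c3@11, authorship 1212124.333

Answer: 7 7 11 7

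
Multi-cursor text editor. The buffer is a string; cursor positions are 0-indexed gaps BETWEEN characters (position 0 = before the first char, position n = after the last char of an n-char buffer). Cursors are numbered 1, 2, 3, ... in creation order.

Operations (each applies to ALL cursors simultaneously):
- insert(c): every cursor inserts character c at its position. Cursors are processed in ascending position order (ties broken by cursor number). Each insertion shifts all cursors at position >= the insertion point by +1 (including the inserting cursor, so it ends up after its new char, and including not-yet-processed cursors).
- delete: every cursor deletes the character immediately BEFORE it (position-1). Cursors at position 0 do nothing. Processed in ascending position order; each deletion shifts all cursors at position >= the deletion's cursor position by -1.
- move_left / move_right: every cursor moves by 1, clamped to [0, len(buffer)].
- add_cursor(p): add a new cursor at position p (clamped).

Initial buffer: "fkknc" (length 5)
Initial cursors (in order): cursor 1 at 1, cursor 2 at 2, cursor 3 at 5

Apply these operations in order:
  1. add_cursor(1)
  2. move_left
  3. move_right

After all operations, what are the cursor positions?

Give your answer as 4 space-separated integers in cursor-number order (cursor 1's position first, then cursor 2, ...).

Answer: 1 2 5 1

Derivation:
After op 1 (add_cursor(1)): buffer="fkknc" (len 5), cursors c1@1 c4@1 c2@2 c3@5, authorship .....
After op 2 (move_left): buffer="fkknc" (len 5), cursors c1@0 c4@0 c2@1 c3@4, authorship .....
After op 3 (move_right): buffer="fkknc" (len 5), cursors c1@1 c4@1 c2@2 c3@5, authorship .....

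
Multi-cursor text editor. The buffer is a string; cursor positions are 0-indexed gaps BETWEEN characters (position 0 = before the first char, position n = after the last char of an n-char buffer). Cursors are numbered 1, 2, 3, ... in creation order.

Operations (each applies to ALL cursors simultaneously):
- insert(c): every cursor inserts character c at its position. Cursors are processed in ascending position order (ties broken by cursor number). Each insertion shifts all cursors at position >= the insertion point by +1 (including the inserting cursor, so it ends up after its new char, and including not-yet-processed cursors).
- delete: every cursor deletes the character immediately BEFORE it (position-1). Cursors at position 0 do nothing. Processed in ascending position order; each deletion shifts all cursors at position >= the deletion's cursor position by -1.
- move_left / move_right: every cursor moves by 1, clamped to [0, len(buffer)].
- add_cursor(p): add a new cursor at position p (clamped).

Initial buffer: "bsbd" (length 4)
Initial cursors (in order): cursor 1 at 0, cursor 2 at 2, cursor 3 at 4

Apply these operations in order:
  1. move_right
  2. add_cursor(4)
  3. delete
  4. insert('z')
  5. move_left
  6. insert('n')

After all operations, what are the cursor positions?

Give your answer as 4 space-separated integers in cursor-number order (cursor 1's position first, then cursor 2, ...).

Answer: 7 7 7 7

Derivation:
After op 1 (move_right): buffer="bsbd" (len 4), cursors c1@1 c2@3 c3@4, authorship ....
After op 2 (add_cursor(4)): buffer="bsbd" (len 4), cursors c1@1 c2@3 c3@4 c4@4, authorship ....
After op 3 (delete): buffer="" (len 0), cursors c1@0 c2@0 c3@0 c4@0, authorship 
After op 4 (insert('z')): buffer="zzzz" (len 4), cursors c1@4 c2@4 c3@4 c4@4, authorship 1234
After op 5 (move_left): buffer="zzzz" (len 4), cursors c1@3 c2@3 c3@3 c4@3, authorship 1234
After op 6 (insert('n')): buffer="zzznnnnz" (len 8), cursors c1@7 c2@7 c3@7 c4@7, authorship 12312344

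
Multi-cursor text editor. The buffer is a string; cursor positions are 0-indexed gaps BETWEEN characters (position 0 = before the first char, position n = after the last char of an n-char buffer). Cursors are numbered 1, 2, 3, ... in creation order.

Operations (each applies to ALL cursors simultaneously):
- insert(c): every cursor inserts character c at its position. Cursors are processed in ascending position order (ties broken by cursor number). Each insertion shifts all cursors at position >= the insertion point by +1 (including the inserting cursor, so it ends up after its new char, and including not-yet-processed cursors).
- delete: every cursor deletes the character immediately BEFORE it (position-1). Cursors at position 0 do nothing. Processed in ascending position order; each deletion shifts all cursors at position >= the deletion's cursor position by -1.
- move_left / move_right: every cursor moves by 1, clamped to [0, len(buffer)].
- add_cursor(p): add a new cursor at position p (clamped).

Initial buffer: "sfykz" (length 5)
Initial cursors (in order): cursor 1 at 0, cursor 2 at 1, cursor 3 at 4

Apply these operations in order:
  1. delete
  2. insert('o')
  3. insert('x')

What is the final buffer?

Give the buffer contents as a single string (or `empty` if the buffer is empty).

Answer: ooxxfyoxz

Derivation:
After op 1 (delete): buffer="fyz" (len 3), cursors c1@0 c2@0 c3@2, authorship ...
After op 2 (insert('o')): buffer="oofyoz" (len 6), cursors c1@2 c2@2 c3@5, authorship 12..3.
After op 3 (insert('x')): buffer="ooxxfyoxz" (len 9), cursors c1@4 c2@4 c3@8, authorship 1212..33.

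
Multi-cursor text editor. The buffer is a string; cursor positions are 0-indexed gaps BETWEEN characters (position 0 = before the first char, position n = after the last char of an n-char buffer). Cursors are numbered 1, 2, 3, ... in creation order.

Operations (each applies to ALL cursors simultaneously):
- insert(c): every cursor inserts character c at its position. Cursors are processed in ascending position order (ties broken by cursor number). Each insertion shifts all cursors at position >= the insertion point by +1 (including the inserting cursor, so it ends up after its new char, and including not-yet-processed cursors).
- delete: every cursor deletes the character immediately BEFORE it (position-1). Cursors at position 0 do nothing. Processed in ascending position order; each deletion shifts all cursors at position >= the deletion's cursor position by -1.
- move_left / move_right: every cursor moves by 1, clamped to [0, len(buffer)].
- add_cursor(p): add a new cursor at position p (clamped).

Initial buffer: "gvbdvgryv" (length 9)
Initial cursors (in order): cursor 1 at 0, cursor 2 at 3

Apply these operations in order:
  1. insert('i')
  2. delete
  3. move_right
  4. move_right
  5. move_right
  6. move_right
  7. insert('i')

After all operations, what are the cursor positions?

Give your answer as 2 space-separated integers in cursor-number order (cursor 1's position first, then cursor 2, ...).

After op 1 (insert('i')): buffer="igvbidvgryv" (len 11), cursors c1@1 c2@5, authorship 1...2......
After op 2 (delete): buffer="gvbdvgryv" (len 9), cursors c1@0 c2@3, authorship .........
After op 3 (move_right): buffer="gvbdvgryv" (len 9), cursors c1@1 c2@4, authorship .........
After op 4 (move_right): buffer="gvbdvgryv" (len 9), cursors c1@2 c2@5, authorship .........
After op 5 (move_right): buffer="gvbdvgryv" (len 9), cursors c1@3 c2@6, authorship .........
After op 6 (move_right): buffer="gvbdvgryv" (len 9), cursors c1@4 c2@7, authorship .........
After op 7 (insert('i')): buffer="gvbdivgriyv" (len 11), cursors c1@5 c2@9, authorship ....1...2..

Answer: 5 9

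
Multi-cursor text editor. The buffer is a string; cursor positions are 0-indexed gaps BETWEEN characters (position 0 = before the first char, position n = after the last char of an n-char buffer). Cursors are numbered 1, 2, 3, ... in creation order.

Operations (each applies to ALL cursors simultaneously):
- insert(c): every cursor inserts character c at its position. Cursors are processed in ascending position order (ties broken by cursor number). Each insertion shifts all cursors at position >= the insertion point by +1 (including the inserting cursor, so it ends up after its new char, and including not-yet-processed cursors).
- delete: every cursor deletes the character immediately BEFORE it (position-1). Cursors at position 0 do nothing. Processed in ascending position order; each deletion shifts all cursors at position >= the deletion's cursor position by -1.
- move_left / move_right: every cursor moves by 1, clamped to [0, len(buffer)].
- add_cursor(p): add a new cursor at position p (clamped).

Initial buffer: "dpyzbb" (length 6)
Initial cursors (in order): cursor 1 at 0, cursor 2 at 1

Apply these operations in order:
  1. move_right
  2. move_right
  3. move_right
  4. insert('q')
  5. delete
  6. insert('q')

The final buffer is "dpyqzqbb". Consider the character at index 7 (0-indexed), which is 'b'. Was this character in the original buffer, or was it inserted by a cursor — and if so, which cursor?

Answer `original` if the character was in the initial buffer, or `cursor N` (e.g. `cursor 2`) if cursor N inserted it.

After op 1 (move_right): buffer="dpyzbb" (len 6), cursors c1@1 c2@2, authorship ......
After op 2 (move_right): buffer="dpyzbb" (len 6), cursors c1@2 c2@3, authorship ......
After op 3 (move_right): buffer="dpyzbb" (len 6), cursors c1@3 c2@4, authorship ......
After op 4 (insert('q')): buffer="dpyqzqbb" (len 8), cursors c1@4 c2@6, authorship ...1.2..
After op 5 (delete): buffer="dpyzbb" (len 6), cursors c1@3 c2@4, authorship ......
After op 6 (insert('q')): buffer="dpyqzqbb" (len 8), cursors c1@4 c2@6, authorship ...1.2..
Authorship (.=original, N=cursor N): . . . 1 . 2 . .
Index 7: author = original

Answer: original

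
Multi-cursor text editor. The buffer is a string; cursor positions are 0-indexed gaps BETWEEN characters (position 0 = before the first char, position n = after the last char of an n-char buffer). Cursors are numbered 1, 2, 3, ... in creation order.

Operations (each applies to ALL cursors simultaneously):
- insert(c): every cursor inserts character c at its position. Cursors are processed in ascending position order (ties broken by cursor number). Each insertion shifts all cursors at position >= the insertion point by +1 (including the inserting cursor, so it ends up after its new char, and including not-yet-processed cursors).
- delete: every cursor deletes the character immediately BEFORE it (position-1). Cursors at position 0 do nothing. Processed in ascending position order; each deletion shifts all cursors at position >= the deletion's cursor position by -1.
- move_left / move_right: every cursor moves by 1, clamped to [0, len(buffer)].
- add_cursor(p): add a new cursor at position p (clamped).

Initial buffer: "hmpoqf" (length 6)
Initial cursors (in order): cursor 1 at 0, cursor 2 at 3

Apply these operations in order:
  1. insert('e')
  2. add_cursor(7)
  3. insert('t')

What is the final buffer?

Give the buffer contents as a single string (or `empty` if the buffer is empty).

After op 1 (insert('e')): buffer="ehmpeoqf" (len 8), cursors c1@1 c2@5, authorship 1...2...
After op 2 (add_cursor(7)): buffer="ehmpeoqf" (len 8), cursors c1@1 c2@5 c3@7, authorship 1...2...
After op 3 (insert('t')): buffer="ethmpetoqtf" (len 11), cursors c1@2 c2@7 c3@10, authorship 11...22..3.

Answer: ethmpetoqtf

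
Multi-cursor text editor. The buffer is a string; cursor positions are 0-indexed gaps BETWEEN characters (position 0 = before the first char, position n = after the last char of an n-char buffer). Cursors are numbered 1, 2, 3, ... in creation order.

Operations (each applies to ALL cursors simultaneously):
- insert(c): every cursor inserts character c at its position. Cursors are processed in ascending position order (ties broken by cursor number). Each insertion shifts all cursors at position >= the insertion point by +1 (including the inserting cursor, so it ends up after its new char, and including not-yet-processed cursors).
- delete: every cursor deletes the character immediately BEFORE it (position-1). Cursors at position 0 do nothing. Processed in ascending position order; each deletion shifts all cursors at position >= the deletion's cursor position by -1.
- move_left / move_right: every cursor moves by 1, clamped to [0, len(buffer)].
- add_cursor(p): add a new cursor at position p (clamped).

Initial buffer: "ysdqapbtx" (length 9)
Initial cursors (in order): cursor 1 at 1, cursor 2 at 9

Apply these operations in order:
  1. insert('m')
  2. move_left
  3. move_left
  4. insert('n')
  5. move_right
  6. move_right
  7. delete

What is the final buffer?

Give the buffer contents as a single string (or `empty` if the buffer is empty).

Answer: nysdqapbtnx

Derivation:
After op 1 (insert('m')): buffer="ymsdqapbtxm" (len 11), cursors c1@2 c2@11, authorship .1........2
After op 2 (move_left): buffer="ymsdqapbtxm" (len 11), cursors c1@1 c2@10, authorship .1........2
After op 3 (move_left): buffer="ymsdqapbtxm" (len 11), cursors c1@0 c2@9, authorship .1........2
After op 4 (insert('n')): buffer="nymsdqapbtnxm" (len 13), cursors c1@1 c2@11, authorship 1.1.......2.2
After op 5 (move_right): buffer="nymsdqapbtnxm" (len 13), cursors c1@2 c2@12, authorship 1.1.......2.2
After op 6 (move_right): buffer="nymsdqapbtnxm" (len 13), cursors c1@3 c2@13, authorship 1.1.......2.2
After op 7 (delete): buffer="nysdqapbtnx" (len 11), cursors c1@2 c2@11, authorship 1........2.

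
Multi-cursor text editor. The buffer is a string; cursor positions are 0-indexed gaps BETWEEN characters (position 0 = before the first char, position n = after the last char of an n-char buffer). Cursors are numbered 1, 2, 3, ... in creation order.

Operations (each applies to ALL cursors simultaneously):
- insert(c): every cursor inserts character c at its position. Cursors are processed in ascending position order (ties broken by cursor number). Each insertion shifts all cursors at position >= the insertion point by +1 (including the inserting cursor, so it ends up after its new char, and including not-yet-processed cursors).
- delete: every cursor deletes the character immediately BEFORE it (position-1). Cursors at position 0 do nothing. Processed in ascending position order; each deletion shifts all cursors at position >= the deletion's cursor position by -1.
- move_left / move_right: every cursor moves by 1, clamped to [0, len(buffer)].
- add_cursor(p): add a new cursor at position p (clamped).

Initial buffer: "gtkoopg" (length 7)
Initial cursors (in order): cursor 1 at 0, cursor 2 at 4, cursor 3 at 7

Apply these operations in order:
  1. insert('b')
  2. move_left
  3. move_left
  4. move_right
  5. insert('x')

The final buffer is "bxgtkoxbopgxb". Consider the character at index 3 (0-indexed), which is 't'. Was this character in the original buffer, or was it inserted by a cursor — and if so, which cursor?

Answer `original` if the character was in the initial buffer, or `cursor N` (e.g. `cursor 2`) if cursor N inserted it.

After op 1 (insert('b')): buffer="bgtkobopgb" (len 10), cursors c1@1 c2@6 c3@10, authorship 1....2...3
After op 2 (move_left): buffer="bgtkobopgb" (len 10), cursors c1@0 c2@5 c3@9, authorship 1....2...3
After op 3 (move_left): buffer="bgtkobopgb" (len 10), cursors c1@0 c2@4 c3@8, authorship 1....2...3
After op 4 (move_right): buffer="bgtkobopgb" (len 10), cursors c1@1 c2@5 c3@9, authorship 1....2...3
After op 5 (insert('x')): buffer="bxgtkoxbopgxb" (len 13), cursors c1@2 c2@7 c3@12, authorship 11....22...33
Authorship (.=original, N=cursor N): 1 1 . . . . 2 2 . . . 3 3
Index 3: author = original

Answer: original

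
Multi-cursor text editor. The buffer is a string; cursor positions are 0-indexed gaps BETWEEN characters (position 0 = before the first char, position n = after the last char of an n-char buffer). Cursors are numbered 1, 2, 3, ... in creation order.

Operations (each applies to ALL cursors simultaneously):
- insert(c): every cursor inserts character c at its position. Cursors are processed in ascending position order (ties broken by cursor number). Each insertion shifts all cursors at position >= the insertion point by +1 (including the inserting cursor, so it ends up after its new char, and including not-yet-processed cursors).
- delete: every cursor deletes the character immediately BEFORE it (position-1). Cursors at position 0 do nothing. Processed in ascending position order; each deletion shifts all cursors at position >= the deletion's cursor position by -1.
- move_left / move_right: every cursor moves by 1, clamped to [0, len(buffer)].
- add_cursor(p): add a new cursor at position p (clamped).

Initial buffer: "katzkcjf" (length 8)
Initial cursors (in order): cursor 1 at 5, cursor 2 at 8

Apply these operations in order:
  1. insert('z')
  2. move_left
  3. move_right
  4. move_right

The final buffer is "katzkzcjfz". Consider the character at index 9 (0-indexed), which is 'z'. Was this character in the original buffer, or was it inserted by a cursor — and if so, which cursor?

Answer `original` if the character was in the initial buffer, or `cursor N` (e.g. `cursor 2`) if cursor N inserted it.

Answer: cursor 2

Derivation:
After op 1 (insert('z')): buffer="katzkzcjfz" (len 10), cursors c1@6 c2@10, authorship .....1...2
After op 2 (move_left): buffer="katzkzcjfz" (len 10), cursors c1@5 c2@9, authorship .....1...2
After op 3 (move_right): buffer="katzkzcjfz" (len 10), cursors c1@6 c2@10, authorship .....1...2
After op 4 (move_right): buffer="katzkzcjfz" (len 10), cursors c1@7 c2@10, authorship .....1...2
Authorship (.=original, N=cursor N): . . . . . 1 . . . 2
Index 9: author = 2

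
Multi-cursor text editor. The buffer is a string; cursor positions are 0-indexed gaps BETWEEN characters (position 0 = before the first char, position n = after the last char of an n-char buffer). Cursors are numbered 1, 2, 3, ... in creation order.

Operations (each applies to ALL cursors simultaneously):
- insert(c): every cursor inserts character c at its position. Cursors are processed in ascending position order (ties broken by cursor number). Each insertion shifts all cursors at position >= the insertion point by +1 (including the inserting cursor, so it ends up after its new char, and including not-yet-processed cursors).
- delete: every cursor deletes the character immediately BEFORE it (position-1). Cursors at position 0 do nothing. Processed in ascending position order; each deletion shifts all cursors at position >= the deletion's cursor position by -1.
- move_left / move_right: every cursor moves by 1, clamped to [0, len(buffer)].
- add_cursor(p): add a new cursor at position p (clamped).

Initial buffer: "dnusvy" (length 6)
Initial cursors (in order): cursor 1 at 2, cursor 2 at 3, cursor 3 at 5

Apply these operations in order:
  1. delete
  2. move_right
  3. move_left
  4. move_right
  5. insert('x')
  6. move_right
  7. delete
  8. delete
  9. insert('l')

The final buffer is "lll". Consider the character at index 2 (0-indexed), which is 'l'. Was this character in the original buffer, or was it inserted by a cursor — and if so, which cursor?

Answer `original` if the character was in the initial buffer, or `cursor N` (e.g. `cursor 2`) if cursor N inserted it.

Answer: cursor 3

Derivation:
After op 1 (delete): buffer="dsy" (len 3), cursors c1@1 c2@1 c3@2, authorship ...
After op 2 (move_right): buffer="dsy" (len 3), cursors c1@2 c2@2 c3@3, authorship ...
After op 3 (move_left): buffer="dsy" (len 3), cursors c1@1 c2@1 c3@2, authorship ...
After op 4 (move_right): buffer="dsy" (len 3), cursors c1@2 c2@2 c3@3, authorship ...
After op 5 (insert('x')): buffer="dsxxyx" (len 6), cursors c1@4 c2@4 c3@6, authorship ..12.3
After op 6 (move_right): buffer="dsxxyx" (len 6), cursors c1@5 c2@5 c3@6, authorship ..12.3
After op 7 (delete): buffer="dsx" (len 3), cursors c1@3 c2@3 c3@3, authorship ..1
After op 8 (delete): buffer="" (len 0), cursors c1@0 c2@0 c3@0, authorship 
After op 9 (insert('l')): buffer="lll" (len 3), cursors c1@3 c2@3 c3@3, authorship 123
Authorship (.=original, N=cursor N): 1 2 3
Index 2: author = 3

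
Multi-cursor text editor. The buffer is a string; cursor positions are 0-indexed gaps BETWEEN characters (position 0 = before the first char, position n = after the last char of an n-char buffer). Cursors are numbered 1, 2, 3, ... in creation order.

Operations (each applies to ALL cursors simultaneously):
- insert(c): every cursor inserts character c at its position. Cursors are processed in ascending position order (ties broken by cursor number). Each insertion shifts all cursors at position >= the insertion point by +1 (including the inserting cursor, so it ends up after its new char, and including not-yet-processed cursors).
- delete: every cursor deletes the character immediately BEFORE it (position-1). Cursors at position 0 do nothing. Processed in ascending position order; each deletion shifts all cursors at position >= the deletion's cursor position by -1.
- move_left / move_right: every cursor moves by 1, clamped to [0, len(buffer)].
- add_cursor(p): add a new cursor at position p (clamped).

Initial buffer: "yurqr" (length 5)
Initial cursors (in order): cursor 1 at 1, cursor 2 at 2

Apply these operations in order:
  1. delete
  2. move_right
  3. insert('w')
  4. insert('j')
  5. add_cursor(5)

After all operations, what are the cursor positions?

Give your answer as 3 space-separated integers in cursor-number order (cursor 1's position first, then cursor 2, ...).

After op 1 (delete): buffer="rqr" (len 3), cursors c1@0 c2@0, authorship ...
After op 2 (move_right): buffer="rqr" (len 3), cursors c1@1 c2@1, authorship ...
After op 3 (insert('w')): buffer="rwwqr" (len 5), cursors c1@3 c2@3, authorship .12..
After op 4 (insert('j')): buffer="rwwjjqr" (len 7), cursors c1@5 c2@5, authorship .1212..
After op 5 (add_cursor(5)): buffer="rwwjjqr" (len 7), cursors c1@5 c2@5 c3@5, authorship .1212..

Answer: 5 5 5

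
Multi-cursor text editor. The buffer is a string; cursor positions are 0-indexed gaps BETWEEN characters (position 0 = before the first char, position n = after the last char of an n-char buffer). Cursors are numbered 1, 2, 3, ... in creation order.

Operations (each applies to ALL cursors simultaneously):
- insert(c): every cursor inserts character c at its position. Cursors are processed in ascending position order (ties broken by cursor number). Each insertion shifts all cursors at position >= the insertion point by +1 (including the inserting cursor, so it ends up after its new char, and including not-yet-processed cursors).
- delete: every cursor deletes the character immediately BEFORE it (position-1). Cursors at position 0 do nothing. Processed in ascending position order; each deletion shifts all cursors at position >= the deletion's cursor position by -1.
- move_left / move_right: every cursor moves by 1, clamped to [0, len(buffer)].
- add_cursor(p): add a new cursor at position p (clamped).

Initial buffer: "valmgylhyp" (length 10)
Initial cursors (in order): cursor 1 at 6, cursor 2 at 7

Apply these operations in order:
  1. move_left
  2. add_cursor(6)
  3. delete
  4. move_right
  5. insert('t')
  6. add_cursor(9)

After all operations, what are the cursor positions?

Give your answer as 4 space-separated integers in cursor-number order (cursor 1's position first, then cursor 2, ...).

Answer: 7 7 7 9

Derivation:
After op 1 (move_left): buffer="valmgylhyp" (len 10), cursors c1@5 c2@6, authorship ..........
After op 2 (add_cursor(6)): buffer="valmgylhyp" (len 10), cursors c1@5 c2@6 c3@6, authorship ..........
After op 3 (delete): buffer="vallhyp" (len 7), cursors c1@3 c2@3 c3@3, authorship .......
After op 4 (move_right): buffer="vallhyp" (len 7), cursors c1@4 c2@4 c3@4, authorship .......
After op 5 (insert('t')): buffer="vallttthyp" (len 10), cursors c1@7 c2@7 c3@7, authorship ....123...
After op 6 (add_cursor(9)): buffer="vallttthyp" (len 10), cursors c1@7 c2@7 c3@7 c4@9, authorship ....123...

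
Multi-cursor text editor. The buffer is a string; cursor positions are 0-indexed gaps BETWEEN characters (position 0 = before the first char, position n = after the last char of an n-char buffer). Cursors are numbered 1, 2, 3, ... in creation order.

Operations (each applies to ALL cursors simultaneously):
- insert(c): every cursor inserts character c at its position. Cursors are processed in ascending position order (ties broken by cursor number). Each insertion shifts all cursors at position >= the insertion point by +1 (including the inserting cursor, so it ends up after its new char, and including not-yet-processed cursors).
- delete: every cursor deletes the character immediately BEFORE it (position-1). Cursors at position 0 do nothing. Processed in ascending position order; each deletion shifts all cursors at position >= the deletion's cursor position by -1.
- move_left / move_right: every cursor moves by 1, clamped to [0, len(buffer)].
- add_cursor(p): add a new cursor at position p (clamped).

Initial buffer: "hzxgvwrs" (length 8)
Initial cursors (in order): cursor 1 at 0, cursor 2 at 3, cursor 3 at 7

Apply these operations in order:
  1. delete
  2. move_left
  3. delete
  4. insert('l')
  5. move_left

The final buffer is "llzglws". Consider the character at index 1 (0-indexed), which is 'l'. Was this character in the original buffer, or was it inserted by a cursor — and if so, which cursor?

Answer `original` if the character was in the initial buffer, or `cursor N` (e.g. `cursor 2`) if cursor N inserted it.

Answer: cursor 2

Derivation:
After op 1 (delete): buffer="hzgvws" (len 6), cursors c1@0 c2@2 c3@5, authorship ......
After op 2 (move_left): buffer="hzgvws" (len 6), cursors c1@0 c2@1 c3@4, authorship ......
After op 3 (delete): buffer="zgws" (len 4), cursors c1@0 c2@0 c3@2, authorship ....
After op 4 (insert('l')): buffer="llzglws" (len 7), cursors c1@2 c2@2 c3@5, authorship 12..3..
After op 5 (move_left): buffer="llzglws" (len 7), cursors c1@1 c2@1 c3@4, authorship 12..3..
Authorship (.=original, N=cursor N): 1 2 . . 3 . .
Index 1: author = 2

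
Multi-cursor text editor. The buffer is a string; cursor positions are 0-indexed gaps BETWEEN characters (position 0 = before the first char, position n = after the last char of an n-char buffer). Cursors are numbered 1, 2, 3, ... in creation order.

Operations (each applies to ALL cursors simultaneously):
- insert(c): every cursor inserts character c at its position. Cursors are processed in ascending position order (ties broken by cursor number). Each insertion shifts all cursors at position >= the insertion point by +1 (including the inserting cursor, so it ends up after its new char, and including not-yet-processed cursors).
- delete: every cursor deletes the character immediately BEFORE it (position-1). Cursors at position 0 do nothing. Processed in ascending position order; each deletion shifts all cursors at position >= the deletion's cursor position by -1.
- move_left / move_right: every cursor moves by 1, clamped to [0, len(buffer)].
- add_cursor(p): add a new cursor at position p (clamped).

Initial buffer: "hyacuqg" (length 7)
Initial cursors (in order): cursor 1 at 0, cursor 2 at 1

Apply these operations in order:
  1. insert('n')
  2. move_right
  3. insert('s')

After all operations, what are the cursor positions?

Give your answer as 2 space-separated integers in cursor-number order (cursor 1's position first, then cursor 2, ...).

After op 1 (insert('n')): buffer="nhnyacuqg" (len 9), cursors c1@1 c2@3, authorship 1.2......
After op 2 (move_right): buffer="nhnyacuqg" (len 9), cursors c1@2 c2@4, authorship 1.2......
After op 3 (insert('s')): buffer="nhsnysacuqg" (len 11), cursors c1@3 c2@6, authorship 1.12.2.....

Answer: 3 6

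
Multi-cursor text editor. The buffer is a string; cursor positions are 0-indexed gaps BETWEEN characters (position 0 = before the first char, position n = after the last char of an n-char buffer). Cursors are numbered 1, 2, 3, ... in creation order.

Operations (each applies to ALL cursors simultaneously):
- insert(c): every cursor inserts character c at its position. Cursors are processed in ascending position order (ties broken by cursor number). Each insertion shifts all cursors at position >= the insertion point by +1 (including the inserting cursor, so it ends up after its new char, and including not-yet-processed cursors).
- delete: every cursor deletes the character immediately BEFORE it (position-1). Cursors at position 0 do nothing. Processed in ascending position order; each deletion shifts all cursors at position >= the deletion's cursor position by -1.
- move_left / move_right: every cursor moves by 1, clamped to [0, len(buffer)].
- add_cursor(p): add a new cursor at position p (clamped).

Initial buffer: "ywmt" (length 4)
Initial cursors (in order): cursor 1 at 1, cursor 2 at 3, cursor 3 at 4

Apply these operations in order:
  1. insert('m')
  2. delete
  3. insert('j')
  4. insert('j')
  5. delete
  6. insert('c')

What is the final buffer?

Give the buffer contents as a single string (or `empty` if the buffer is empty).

Answer: yjcwmjctjc

Derivation:
After op 1 (insert('m')): buffer="ymwmmtm" (len 7), cursors c1@2 c2@5 c3@7, authorship .1..2.3
After op 2 (delete): buffer="ywmt" (len 4), cursors c1@1 c2@3 c3@4, authorship ....
After op 3 (insert('j')): buffer="yjwmjtj" (len 7), cursors c1@2 c2@5 c3@7, authorship .1..2.3
After op 4 (insert('j')): buffer="yjjwmjjtjj" (len 10), cursors c1@3 c2@7 c3@10, authorship .11..22.33
After op 5 (delete): buffer="yjwmjtj" (len 7), cursors c1@2 c2@5 c3@7, authorship .1..2.3
After op 6 (insert('c')): buffer="yjcwmjctjc" (len 10), cursors c1@3 c2@7 c3@10, authorship .11..22.33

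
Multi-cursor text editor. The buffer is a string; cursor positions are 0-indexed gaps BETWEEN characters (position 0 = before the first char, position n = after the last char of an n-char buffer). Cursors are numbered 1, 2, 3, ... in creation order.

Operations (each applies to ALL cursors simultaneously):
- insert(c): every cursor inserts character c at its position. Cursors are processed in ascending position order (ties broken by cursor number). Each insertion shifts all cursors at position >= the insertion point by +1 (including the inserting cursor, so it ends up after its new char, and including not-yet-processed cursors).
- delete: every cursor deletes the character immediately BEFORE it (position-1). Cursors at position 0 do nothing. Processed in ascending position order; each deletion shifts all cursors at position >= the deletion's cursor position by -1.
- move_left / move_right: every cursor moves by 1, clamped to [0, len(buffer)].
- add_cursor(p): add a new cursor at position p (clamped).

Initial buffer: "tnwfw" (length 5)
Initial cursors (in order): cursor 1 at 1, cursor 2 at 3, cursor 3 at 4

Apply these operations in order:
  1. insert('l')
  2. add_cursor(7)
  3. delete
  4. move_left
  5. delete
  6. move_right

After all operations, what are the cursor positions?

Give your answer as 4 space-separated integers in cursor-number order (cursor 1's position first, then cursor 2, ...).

Answer: 1 1 1 1

Derivation:
After op 1 (insert('l')): buffer="tlnwlflw" (len 8), cursors c1@2 c2@5 c3@7, authorship .1..2.3.
After op 2 (add_cursor(7)): buffer="tlnwlflw" (len 8), cursors c1@2 c2@5 c3@7 c4@7, authorship .1..2.3.
After op 3 (delete): buffer="tnww" (len 4), cursors c1@1 c2@3 c3@3 c4@3, authorship ....
After op 4 (move_left): buffer="tnww" (len 4), cursors c1@0 c2@2 c3@2 c4@2, authorship ....
After op 5 (delete): buffer="ww" (len 2), cursors c1@0 c2@0 c3@0 c4@0, authorship ..
After op 6 (move_right): buffer="ww" (len 2), cursors c1@1 c2@1 c3@1 c4@1, authorship ..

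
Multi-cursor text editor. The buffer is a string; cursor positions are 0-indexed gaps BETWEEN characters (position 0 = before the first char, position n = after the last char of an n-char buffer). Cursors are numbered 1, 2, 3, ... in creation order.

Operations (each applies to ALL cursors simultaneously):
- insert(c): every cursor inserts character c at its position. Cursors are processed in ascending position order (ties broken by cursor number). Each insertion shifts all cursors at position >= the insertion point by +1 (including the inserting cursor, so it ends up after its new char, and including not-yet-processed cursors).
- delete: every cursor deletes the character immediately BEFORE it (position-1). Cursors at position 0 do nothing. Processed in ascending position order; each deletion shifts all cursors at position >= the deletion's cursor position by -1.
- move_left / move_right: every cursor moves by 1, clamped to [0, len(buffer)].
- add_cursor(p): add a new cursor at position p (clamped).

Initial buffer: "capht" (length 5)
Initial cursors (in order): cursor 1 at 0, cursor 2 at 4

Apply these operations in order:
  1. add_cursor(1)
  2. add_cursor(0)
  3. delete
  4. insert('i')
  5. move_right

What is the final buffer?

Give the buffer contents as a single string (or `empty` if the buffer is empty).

After op 1 (add_cursor(1)): buffer="capht" (len 5), cursors c1@0 c3@1 c2@4, authorship .....
After op 2 (add_cursor(0)): buffer="capht" (len 5), cursors c1@0 c4@0 c3@1 c2@4, authorship .....
After op 3 (delete): buffer="apt" (len 3), cursors c1@0 c3@0 c4@0 c2@2, authorship ...
After op 4 (insert('i')): buffer="iiiapit" (len 7), cursors c1@3 c3@3 c4@3 c2@6, authorship 134..2.
After op 5 (move_right): buffer="iiiapit" (len 7), cursors c1@4 c3@4 c4@4 c2@7, authorship 134..2.

Answer: iiiapit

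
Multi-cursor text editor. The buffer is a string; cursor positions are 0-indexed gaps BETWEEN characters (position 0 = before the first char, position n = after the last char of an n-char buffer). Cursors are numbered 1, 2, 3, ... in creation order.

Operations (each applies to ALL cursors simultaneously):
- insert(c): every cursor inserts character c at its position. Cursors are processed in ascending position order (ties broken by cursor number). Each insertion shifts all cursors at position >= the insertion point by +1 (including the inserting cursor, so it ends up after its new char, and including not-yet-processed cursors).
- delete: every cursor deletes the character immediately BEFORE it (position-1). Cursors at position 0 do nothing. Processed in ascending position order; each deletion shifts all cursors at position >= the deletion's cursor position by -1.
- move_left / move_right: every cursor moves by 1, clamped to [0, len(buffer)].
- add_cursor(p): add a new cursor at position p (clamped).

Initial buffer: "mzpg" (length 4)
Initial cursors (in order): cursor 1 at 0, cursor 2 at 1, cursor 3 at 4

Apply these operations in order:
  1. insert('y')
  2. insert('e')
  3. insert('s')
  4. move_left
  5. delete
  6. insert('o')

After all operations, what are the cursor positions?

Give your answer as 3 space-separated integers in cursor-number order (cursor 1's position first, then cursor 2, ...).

After op 1 (insert('y')): buffer="ymyzpgy" (len 7), cursors c1@1 c2@3 c3@7, authorship 1.2...3
After op 2 (insert('e')): buffer="yemyezpgye" (len 10), cursors c1@2 c2@5 c3@10, authorship 11.22...33
After op 3 (insert('s')): buffer="yesmyeszpgyes" (len 13), cursors c1@3 c2@7 c3@13, authorship 111.222...333
After op 4 (move_left): buffer="yesmyeszpgyes" (len 13), cursors c1@2 c2@6 c3@12, authorship 111.222...333
After op 5 (delete): buffer="ysmyszpgys" (len 10), cursors c1@1 c2@4 c3@9, authorship 11.22...33
After op 6 (insert('o')): buffer="yosmyoszpgyos" (len 13), cursors c1@2 c2@6 c3@12, authorship 111.222...333

Answer: 2 6 12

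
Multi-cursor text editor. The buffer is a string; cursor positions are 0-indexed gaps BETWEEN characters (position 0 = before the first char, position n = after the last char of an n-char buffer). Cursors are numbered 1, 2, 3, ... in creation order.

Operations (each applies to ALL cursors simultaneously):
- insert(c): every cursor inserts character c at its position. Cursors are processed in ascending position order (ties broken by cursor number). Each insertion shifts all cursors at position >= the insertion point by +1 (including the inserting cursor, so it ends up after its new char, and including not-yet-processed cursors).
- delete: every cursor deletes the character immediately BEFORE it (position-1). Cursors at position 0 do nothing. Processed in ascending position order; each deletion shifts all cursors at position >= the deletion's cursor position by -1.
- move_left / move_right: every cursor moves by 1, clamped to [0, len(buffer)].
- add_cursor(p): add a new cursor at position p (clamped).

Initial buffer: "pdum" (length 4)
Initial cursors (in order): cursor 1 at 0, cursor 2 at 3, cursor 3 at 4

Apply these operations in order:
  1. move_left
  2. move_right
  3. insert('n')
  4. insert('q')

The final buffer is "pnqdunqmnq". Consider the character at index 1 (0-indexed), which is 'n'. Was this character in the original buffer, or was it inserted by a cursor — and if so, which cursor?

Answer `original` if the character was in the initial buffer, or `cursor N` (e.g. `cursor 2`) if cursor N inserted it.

Answer: cursor 1

Derivation:
After op 1 (move_left): buffer="pdum" (len 4), cursors c1@0 c2@2 c3@3, authorship ....
After op 2 (move_right): buffer="pdum" (len 4), cursors c1@1 c2@3 c3@4, authorship ....
After op 3 (insert('n')): buffer="pndunmn" (len 7), cursors c1@2 c2@5 c3@7, authorship .1..2.3
After op 4 (insert('q')): buffer="pnqdunqmnq" (len 10), cursors c1@3 c2@7 c3@10, authorship .11..22.33
Authorship (.=original, N=cursor N): . 1 1 . . 2 2 . 3 3
Index 1: author = 1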